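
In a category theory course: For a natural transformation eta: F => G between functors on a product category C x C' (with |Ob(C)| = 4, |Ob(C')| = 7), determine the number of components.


A natural transformation eta: F => G assigns one component morphism per
object of the domain category.
The domain is the product category C x C', so
|Ob(C x C')| = |Ob(C)| * |Ob(C')| = 4 * 7 = 28.
Therefore eta has 28 component morphisms.

28


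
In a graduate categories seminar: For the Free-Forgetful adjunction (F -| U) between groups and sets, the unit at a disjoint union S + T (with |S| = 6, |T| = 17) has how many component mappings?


The unit eta_X: X -> U(F(X)) of the Free-Forgetful adjunction
maps each element of X to a generator of F(X). For X = S + T (disjoint
union in Set), |S + T| = |S| + |T|.
Total mappings = 6 + 17 = 23.

23


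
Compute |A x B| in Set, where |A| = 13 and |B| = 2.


In Set, the product A x B is the Cartesian product.
By the universal property, |A x B| = |A| * |B|.
|A x B| = 13 * 2 = 26

26


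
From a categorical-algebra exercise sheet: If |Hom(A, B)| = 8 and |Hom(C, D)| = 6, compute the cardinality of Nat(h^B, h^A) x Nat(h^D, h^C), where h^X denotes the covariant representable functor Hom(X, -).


By the Yoneda lemma, Nat(h^B, h^A) is isomorphic to Hom(A, B),
so |Nat(h^B, h^A)| = |Hom(A, B)| and |Nat(h^D, h^C)| = |Hom(C, D)|.
|Hom(A, B)| = 8, |Hom(C, D)| = 6.
|Nat(h^B, h^A) x Nat(h^D, h^C)| = 8 * 6 = 48

48


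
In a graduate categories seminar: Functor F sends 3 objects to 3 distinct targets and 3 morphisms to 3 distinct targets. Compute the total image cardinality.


The image of F consists of distinct objects and distinct morphisms.
|Im(F)| on objects = 3
|Im(F)| on morphisms = 3
Total image cardinality = 3 + 3 = 6

6


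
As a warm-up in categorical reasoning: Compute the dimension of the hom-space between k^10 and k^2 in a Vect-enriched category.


In Vect-enriched categories, Hom(k^n, k^m) is the space of m x n matrices.
dim(Hom(k^10, k^2)) = 2 * 10 = 20

20


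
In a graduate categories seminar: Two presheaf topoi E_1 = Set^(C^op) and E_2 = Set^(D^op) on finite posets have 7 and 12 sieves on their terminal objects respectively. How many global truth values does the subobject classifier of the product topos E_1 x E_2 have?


In a product of presheaf topoi E_1 x E_2, the subobject classifier
is Omega = Omega_1 x Omega_2 (componentwise), so
|Omega(top)| = |Omega_1(top_1)| * |Omega_2(top_2)|.
= 7 * 12 = 84.

84


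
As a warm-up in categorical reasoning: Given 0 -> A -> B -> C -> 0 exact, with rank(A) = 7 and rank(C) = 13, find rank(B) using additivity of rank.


For a short exact sequence 0 -> A -> B -> C -> 0,
rank is additive: rank(B) = rank(A) + rank(C).
rank(B) = 7 + 13 = 20

20


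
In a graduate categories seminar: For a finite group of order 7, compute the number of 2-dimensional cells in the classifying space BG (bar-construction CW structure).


In the bar-construction CW model of BG, the n-cells are indexed by
n-tuples [g_1|...|g_n] of non-identity elements of G (degenerate
simplices with some g_i = e do not contribute cells), so there are
(|G| - 1)^n n-cells.
For dim = 2 with |G| = 7:
cells = (7 - 1)^2 = 6^2 = 36

36


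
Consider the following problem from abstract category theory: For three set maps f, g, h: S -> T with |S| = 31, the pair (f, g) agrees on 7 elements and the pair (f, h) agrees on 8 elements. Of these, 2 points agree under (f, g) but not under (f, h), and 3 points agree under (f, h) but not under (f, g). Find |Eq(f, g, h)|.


Eq(f, g, h) is the triple-agreement set: points in S where all three
maps take the same value. Using inclusion-exclusion on the pairwise data:
Pair (f, g) agrees on 7 points; pair (f, h) on 8 points.
Points agreeing under (f, g) but not (f, h) = 2; under (f, h) but not (f, g) = 3.
Triple-agreement = agreement-in-(f, g) minus points that agree under (f, g) but not (f, h):
|Eq(f, g, h)| = 7 - 2 = 5
(cross-check via (f, h): 8 - 3 = 5.)

5


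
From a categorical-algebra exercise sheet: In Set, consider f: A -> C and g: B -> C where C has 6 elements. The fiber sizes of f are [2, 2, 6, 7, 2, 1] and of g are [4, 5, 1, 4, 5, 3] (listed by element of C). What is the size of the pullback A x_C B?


The pullback A x_C B consists of pairs (a, b) with f(a) = g(b).
For each element c in C, the fiber product has |f^-1(c)| * |g^-1(c)| elements.
Summing over C: 2 * 4 + 2 * 5 + 6 * 1 + 7 * 4 + 2 * 5 + 1 * 3
= 8 + 10 + 6 + 28 + 10 + 3 = 65

65


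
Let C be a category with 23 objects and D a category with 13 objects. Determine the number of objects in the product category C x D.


The product category C x D has objects that are pairs (c, d).
Number of pairs = |Ob(C)| * |Ob(D)| = 23 * 13 = 299

299


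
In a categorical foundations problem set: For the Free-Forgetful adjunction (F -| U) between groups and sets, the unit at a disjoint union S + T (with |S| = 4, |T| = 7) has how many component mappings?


The unit eta_X: X -> U(F(X)) of the Free-Forgetful adjunction
maps each element of X to a generator of F(X). For X = S + T (disjoint
union in Set), |S + T| = |S| + |T|.
Total mappings = 4 + 7 = 11.

11


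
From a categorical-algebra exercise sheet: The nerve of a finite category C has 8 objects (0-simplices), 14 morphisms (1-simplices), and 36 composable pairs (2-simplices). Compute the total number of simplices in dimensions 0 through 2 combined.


The 2-skeleton of the nerve N(C) consists of simplices in dimensions 0, 1, 2:
  |N(C)_0| = 8 (objects)
  |N(C)_1| = 14 (morphisms)
  |N(C)_2| = 36 (composable pairs)
Total = 8 + 14 + 36 = 58

58


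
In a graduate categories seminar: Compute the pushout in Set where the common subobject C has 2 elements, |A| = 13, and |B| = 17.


The pushout A +_C B identifies the images of C in A and B.
|A +_C B| = |A| + |B| - |C| (for injections).
= 13 + 17 - 2 = 28

28


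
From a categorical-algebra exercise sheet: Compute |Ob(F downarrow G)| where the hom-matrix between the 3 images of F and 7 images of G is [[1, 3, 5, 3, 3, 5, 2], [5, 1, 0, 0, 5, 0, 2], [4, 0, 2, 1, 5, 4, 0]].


Objects of (F downarrow G) are triples (a, b, h: F(a)->G(b)).
The count equals the sum of all entries in the hom-matrix.
sum(row 0) = 22
sum(row 1) = 13
sum(row 2) = 16
Grand total = 51

51


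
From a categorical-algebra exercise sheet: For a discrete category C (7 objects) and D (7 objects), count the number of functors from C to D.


A functor from a discrete category C to D is determined by
where each object maps. Each of the 7 objects of C can map
to any of the 7 objects of D independently.
Number of functors = 7^7 = 823543

823543


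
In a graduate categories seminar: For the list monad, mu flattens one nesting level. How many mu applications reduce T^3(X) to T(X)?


Each application of mu: T^2 -> T removes one layer of nesting.
Starting at depth 3 (i.e., T^3(X)), we need to reach T(X).
Number of mu applications = 3 - 1 = 2

2


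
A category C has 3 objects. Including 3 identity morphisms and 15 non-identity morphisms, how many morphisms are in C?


Each object has an identity morphism, giving 3 identities.
Adding the 15 non-identity morphisms:
Total = 3 + 15 = 18

18


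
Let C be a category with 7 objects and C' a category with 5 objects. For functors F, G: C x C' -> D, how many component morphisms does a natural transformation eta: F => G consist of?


A natural transformation eta: F => G assigns one component morphism per
object of the domain category.
The domain is the product category C x C', so
|Ob(C x C')| = |Ob(C)| * |Ob(C')| = 7 * 5 = 35.
Therefore eta has 35 component morphisms.

35


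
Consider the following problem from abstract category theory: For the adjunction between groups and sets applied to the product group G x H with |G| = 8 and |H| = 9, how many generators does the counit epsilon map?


The counit epsilon_K: F(U(K)) -> K of the Free-Forgetful adjunction
maps |K| generators of F(U(K)) into K. For K = G x H (the product group),
|G x H| = |G| * |H|.
Total generators mapped = 8 * 9 = 72.

72


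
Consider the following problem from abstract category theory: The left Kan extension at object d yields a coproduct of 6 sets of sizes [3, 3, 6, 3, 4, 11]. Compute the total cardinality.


Pointwise, the left Kan extension (Lan_F H)(d) is the colimit, indexed
by the comma category (F downarrow d), of H composed with the
projection (F downarrow d) -> C. Here that colimit is given
as a coproduct (disjoint union) of sets, so its cardinality is the
sum of the sizes of the summands.
Coproduct of sets with sizes: 3 + 3 + 6 + 3 + 4 + 11
= 30

30


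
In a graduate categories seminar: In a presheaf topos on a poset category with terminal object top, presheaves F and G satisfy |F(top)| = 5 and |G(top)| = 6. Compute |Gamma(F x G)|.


Global sections of a presheaf on a poset with terminal top satisfy
Gamma(H) ~ H(top). Presheaves admit pointwise products, so
(F x G)(top) = F(top) x G(top) (Cartesian product).
|Gamma(F x G)| = |F(top)| * |G(top)| = 5 * 6 = 30.

30


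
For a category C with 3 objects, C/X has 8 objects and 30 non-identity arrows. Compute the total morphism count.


In the slice category C/X, objects are morphisms to X.
Identity morphisms: 8 (one per object of C/X).
Non-identity morphisms: 30.
Total = 8 + 30 = 38

38


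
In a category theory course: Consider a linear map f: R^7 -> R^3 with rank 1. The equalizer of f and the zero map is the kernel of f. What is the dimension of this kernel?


The equalizer of f and the zero map is ker(f).
By the rank-nullity theorem: dim(ker(f)) = dim(domain) - rank(f).
dim(ker(f)) = 7 - 1 = 6

6


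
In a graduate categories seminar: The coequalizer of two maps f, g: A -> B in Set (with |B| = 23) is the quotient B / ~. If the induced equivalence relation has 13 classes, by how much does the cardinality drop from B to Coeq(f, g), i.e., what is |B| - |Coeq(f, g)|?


The coequalizer Coeq(f, g) = B / ~ has one element per equivalence class.
|B| = 23, |Coeq(f, g)| = 13.
|B| - |Coeq(f, g)| = 23 - 13 = 10.

10


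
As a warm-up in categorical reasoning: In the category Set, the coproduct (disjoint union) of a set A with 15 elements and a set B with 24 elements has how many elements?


In Set, the coproduct A + B is the disjoint union.
|A + B| = |A| + |B| = 15 + 24 = 39

39


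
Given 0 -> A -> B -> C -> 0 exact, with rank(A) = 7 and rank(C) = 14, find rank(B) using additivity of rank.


For a short exact sequence 0 -> A -> B -> C -> 0,
rank is additive: rank(B) = rank(A) + rank(C).
rank(B) = 7 + 14 = 21

21


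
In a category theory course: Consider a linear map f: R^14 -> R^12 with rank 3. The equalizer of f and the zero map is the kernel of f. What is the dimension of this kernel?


The equalizer of f and the zero map is ker(f).
By the rank-nullity theorem: dim(ker(f)) = dim(domain) - rank(f).
dim(ker(f)) = 14 - 3 = 11

11


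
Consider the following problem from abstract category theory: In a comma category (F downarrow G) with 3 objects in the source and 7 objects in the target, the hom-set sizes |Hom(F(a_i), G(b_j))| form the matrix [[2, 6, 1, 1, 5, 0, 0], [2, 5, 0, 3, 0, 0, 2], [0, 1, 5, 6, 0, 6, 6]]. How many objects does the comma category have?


Objects of (F downarrow G) are triples (a, b, h: F(a)->G(b)).
The count equals the sum of all entries in the hom-matrix.
sum(row 0) = 15
sum(row 1) = 12
sum(row 2) = 24
Grand total = 51

51


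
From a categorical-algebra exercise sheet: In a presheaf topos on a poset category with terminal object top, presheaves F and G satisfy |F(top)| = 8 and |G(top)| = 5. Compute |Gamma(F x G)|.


Global sections of a presheaf on a poset with terminal top satisfy
Gamma(H) ~ H(top). Presheaves admit pointwise products, so
(F x G)(top) = F(top) x G(top) (Cartesian product).
|Gamma(F x G)| = |F(top)| * |G(top)| = 8 * 5 = 40.

40


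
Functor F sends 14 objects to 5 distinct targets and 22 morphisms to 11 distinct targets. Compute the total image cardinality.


The image of F consists of distinct objects and distinct morphisms.
|Im(F)| on objects = 5
|Im(F)| on morphisms = 11
Total image cardinality = 5 + 11 = 16

16


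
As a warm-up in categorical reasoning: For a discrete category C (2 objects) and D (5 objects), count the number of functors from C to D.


A functor from a discrete category C to D is determined by
where each object maps. Each of the 2 objects of C can map
to any of the 5 objects of D independently.
Number of functors = 5^2 = 25

25


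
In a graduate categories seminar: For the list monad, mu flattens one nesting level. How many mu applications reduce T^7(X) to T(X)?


Each application of mu: T^2 -> T removes one layer of nesting.
Starting at depth 7 (i.e., T^7(X)), we need to reach T(X).
Number of mu applications = 7 - 1 = 6

6


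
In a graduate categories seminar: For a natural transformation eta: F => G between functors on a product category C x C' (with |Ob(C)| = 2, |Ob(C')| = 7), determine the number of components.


A natural transformation eta: F => G assigns one component morphism per
object of the domain category.
The domain is the product category C x C', so
|Ob(C x C')| = |Ob(C)| * |Ob(C')| = 2 * 7 = 14.
Therefore eta has 14 component morphisms.

14


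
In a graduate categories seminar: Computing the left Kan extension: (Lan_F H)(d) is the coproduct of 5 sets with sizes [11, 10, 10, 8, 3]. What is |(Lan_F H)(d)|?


Pointwise, the left Kan extension (Lan_F H)(d) is the colimit, indexed
by the comma category (F downarrow d), of H composed with the
projection (F downarrow d) -> C. Here that colimit is given
as a coproduct (disjoint union) of sets, so its cardinality is the
sum of the sizes of the summands.
Coproduct of sets with sizes: 11 + 10 + 10 + 8 + 3
= 42

42


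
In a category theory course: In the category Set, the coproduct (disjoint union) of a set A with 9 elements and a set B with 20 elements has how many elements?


In Set, the coproduct A + B is the disjoint union.
|A + B| = |A| + |B| = 9 + 20 = 29

29


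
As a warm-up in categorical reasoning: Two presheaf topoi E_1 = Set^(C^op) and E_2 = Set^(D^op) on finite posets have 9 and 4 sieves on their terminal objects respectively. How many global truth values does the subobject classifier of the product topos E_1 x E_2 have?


In a product of presheaf topoi E_1 x E_2, the subobject classifier
is Omega = Omega_1 x Omega_2 (componentwise), so
|Omega(top)| = |Omega_1(top_1)| * |Omega_2(top_2)|.
= 9 * 4 = 36.

36


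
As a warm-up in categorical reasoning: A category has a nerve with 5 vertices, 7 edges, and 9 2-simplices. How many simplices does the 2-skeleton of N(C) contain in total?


The 2-skeleton of the nerve N(C) consists of simplices in dimensions 0, 1, 2:
  |N(C)_0| = 5 (objects)
  |N(C)_1| = 7 (morphisms)
  |N(C)_2| = 9 (composable pairs)
Total = 5 + 7 + 9 = 21

21


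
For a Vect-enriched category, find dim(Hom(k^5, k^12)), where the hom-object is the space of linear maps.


In Vect-enriched categories, Hom(k^n, k^m) is the space of m x n matrices.
dim(Hom(k^5, k^12)) = 12 * 5 = 60

60


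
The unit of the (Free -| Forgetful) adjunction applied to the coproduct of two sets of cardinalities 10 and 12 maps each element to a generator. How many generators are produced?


The unit eta_X: X -> U(F(X)) of the Free-Forgetful adjunction
maps each element of X to a generator of F(X). For X = S + T (disjoint
union in Set), |S + T| = |S| + |T|.
Total mappings = 10 + 12 = 22.

22


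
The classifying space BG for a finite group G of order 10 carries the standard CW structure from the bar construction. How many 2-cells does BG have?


In the bar-construction CW model of BG, the n-cells are indexed by
n-tuples [g_1|...|g_n] of non-identity elements of G (degenerate
simplices with some g_i = e do not contribute cells), so there are
(|G| - 1)^n n-cells.
For dim = 2 with |G| = 10:
cells = (10 - 1)^2 = 9^2 = 81

81


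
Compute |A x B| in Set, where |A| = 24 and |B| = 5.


In Set, the product A x B is the Cartesian product.
By the universal property, |A x B| = |A| * |B|.
|A x B| = 24 * 5 = 120

120


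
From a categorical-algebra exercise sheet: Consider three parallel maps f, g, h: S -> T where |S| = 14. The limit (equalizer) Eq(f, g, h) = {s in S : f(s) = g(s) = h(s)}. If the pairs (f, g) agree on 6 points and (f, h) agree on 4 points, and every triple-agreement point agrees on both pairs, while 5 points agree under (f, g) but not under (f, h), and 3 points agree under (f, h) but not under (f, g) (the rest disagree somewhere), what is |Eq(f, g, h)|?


Eq(f, g, h) is the triple-agreement set: points in S where all three
maps take the same value. Using inclusion-exclusion on the pairwise data:
Pair (f, g) agrees on 6 points; pair (f, h) on 4 points.
Points agreeing under (f, g) but not (f, h) = 5; under (f, h) but not (f, g) = 3.
Triple-agreement = agreement-in-(f, g) minus points that agree under (f, g) but not (f, h):
|Eq(f, g, h)| = 6 - 5 = 1
(cross-check via (f, h): 4 - 3 = 1.)

1


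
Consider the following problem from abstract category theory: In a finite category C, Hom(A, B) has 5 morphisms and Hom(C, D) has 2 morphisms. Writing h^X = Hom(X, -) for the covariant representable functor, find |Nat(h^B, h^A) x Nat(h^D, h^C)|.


By the Yoneda lemma, Nat(h^B, h^A) is isomorphic to Hom(A, B),
so |Nat(h^B, h^A)| = |Hom(A, B)| and |Nat(h^D, h^C)| = |Hom(C, D)|.
|Hom(A, B)| = 5, |Hom(C, D)| = 2.
|Nat(h^B, h^A) x Nat(h^D, h^C)| = 5 * 2 = 10

10


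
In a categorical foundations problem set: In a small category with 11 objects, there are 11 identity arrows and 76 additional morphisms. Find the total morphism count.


Each object has an identity morphism, giving 11 identities.
Adding the 76 non-identity morphisms:
Total = 11 + 76 = 87

87


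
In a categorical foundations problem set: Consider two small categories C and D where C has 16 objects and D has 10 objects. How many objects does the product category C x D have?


The product category C x D has objects that are pairs (c, d).
Number of pairs = |Ob(C)| * |Ob(D)| = 16 * 10 = 160

160


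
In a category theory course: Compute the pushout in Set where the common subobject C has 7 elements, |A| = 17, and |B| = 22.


The pushout A +_C B identifies the images of C in A and B.
|A +_C B| = |A| + |B| - |C| (for injections).
= 17 + 22 - 7 = 32

32


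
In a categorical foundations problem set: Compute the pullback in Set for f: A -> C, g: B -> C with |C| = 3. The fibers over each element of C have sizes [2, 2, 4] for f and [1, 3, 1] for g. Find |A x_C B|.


The pullback A x_C B consists of pairs (a, b) with f(a) = g(b).
For each element c in C, the fiber product has |f^-1(c)| * |g^-1(c)| elements.
Summing over C: 2 * 1 + 2 * 3 + 4 * 1
= 2 + 6 + 4 = 12

12


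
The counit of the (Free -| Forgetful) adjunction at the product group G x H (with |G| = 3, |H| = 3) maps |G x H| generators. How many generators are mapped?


The counit epsilon_K: F(U(K)) -> K of the Free-Forgetful adjunction
maps |K| generators of F(U(K)) into K. For K = G x H (the product group),
|G x H| = |G| * |H|.
Total generators mapped = 3 * 3 = 9.

9


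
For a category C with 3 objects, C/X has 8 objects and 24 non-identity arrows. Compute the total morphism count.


In the slice category C/X, objects are morphisms to X.
Identity morphisms: 8 (one per object of C/X).
Non-identity morphisms: 24.
Total = 8 + 24 = 32

32


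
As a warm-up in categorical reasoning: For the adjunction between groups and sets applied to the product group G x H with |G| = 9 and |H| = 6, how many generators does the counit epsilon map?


The counit epsilon_K: F(U(K)) -> K of the Free-Forgetful adjunction
maps |K| generators of F(U(K)) into K. For K = G x H (the product group),
|G x H| = |G| * |H|.
Total generators mapped = 9 * 6 = 54.

54


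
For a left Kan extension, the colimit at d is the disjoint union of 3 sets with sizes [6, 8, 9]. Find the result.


Pointwise, the left Kan extension (Lan_F H)(d) is the colimit, indexed
by the comma category (F downarrow d), of H composed with the
projection (F downarrow d) -> C. Here that colimit is given
as a coproduct (disjoint union) of sets, so its cardinality is the
sum of the sizes of the summands.
Coproduct of sets with sizes: 6 + 8 + 9
= 23

23


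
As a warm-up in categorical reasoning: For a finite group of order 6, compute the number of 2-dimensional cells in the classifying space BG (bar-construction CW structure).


In the bar-construction CW model of BG, the n-cells are indexed by
n-tuples [g_1|...|g_n] of non-identity elements of G (degenerate
simplices with some g_i = e do not contribute cells), so there are
(|G| - 1)^n n-cells.
For dim = 2 with |G| = 6:
cells = (6 - 1)^2 = 5^2 = 25

25


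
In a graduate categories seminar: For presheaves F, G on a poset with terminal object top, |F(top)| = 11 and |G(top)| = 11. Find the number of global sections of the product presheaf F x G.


Global sections of a presheaf on a poset with terminal top satisfy
Gamma(H) ~ H(top). Presheaves admit pointwise products, so
(F x G)(top) = F(top) x G(top) (Cartesian product).
|Gamma(F x G)| = |F(top)| * |G(top)| = 11 * 11 = 121.

121


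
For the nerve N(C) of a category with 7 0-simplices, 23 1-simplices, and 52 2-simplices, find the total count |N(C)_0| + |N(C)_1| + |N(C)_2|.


The 2-skeleton of the nerve N(C) consists of simplices in dimensions 0, 1, 2:
  |N(C)_0| = 7 (objects)
  |N(C)_1| = 23 (morphisms)
  |N(C)_2| = 52 (composable pairs)
Total = 7 + 23 + 52 = 82

82


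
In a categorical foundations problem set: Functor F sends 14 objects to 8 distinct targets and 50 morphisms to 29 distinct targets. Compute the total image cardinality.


The image of F consists of distinct objects and distinct morphisms.
|Im(F)| on objects = 8
|Im(F)| on morphisms = 29
Total image cardinality = 8 + 29 = 37

37


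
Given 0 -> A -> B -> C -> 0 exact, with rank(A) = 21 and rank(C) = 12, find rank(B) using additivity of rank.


For a short exact sequence 0 -> A -> B -> C -> 0,
rank is additive: rank(B) = rank(A) + rank(C).
rank(B) = 21 + 12 = 33

33


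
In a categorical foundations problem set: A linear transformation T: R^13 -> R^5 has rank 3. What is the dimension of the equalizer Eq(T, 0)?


The equalizer of f and the zero map is ker(f).
By the rank-nullity theorem: dim(ker(f)) = dim(domain) - rank(f).
dim(ker(f)) = 13 - 3 = 10

10


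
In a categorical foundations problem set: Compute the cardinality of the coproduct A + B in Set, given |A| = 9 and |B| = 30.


In Set, the coproduct A + B is the disjoint union.
|A + B| = |A| + |B| = 9 + 30 = 39

39


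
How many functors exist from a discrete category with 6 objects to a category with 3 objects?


A functor from a discrete category C to D is determined by
where each object maps. Each of the 6 objects of C can map
to any of the 3 objects of D independently.
Number of functors = 3^6 = 729

729


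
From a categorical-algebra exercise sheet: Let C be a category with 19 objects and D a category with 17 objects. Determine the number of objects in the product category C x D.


The product category C x D has objects that are pairs (c, d).
Number of pairs = |Ob(C)| * |Ob(D)| = 19 * 17 = 323

323


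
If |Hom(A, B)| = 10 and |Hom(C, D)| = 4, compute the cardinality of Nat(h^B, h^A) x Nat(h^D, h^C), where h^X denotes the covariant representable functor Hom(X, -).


By the Yoneda lemma, Nat(h^B, h^A) is isomorphic to Hom(A, B),
so |Nat(h^B, h^A)| = |Hom(A, B)| and |Nat(h^D, h^C)| = |Hom(C, D)|.
|Hom(A, B)| = 10, |Hom(C, D)| = 4.
|Nat(h^B, h^A) x Nat(h^D, h^C)| = 10 * 4 = 40

40


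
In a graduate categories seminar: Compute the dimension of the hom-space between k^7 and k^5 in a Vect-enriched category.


In Vect-enriched categories, Hom(k^n, k^m) is the space of m x n matrices.
dim(Hom(k^7, k^5)) = 5 * 7 = 35

35


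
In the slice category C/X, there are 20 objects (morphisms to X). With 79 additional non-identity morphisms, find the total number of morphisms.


In the slice category C/X, objects are morphisms to X.
Identity morphisms: 20 (one per object of C/X).
Non-identity morphisms: 79.
Total = 20 + 79 = 99

99


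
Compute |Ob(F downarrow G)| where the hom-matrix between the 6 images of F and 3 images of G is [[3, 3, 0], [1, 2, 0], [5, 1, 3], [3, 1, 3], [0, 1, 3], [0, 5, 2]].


Objects of (F downarrow G) are triples (a, b, h: F(a)->G(b)).
The count equals the sum of all entries in the hom-matrix.
sum(row 0) = 6
sum(row 1) = 3
sum(row 2) = 9
sum(row 3) = 7
sum(row 4) = 4
sum(row 5) = 7
Grand total = 36

36


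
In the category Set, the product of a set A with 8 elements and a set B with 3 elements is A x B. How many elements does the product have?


In Set, the product A x B is the Cartesian product.
By the universal property, |A x B| = |A| * |B|.
|A x B| = 8 * 3 = 24

24


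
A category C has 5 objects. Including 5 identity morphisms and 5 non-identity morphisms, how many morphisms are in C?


Each object has an identity morphism, giving 5 identities.
Adding the 5 non-identity morphisms:
Total = 5 + 5 = 10

10


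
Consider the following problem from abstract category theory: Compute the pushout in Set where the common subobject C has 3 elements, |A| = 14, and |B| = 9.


The pushout A +_C B identifies the images of C in A and B.
|A +_C B| = |A| + |B| - |C| (for injections).
= 14 + 9 - 3 = 20

20


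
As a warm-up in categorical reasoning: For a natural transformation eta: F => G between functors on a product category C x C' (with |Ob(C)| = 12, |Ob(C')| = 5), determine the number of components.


A natural transformation eta: F => G assigns one component morphism per
object of the domain category.
The domain is the product category C x C', so
|Ob(C x C')| = |Ob(C)| * |Ob(C')| = 12 * 5 = 60.
Therefore eta has 60 component morphisms.

60


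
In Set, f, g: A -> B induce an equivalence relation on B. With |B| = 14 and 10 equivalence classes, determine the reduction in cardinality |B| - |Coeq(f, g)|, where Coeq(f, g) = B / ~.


The coequalizer Coeq(f, g) = B / ~ has one element per equivalence class.
|B| = 14, |Coeq(f, g)| = 10.
|B| - |Coeq(f, g)| = 14 - 10 = 4.

4


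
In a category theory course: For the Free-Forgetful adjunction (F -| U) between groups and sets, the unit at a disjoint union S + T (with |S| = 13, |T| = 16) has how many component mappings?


The unit eta_X: X -> U(F(X)) of the Free-Forgetful adjunction
maps each element of X to a generator of F(X). For X = S + T (disjoint
union in Set), |S + T| = |S| + |T|.
Total mappings = 13 + 16 = 29.

29


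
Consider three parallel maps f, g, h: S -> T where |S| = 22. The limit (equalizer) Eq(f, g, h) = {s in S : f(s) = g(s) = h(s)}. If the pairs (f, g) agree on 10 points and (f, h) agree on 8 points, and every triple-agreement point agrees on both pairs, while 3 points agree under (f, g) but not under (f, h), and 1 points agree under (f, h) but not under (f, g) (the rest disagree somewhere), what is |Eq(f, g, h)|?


Eq(f, g, h) is the triple-agreement set: points in S where all three
maps take the same value. Using inclusion-exclusion on the pairwise data:
Pair (f, g) agrees on 10 points; pair (f, h) on 8 points.
Points agreeing under (f, g) but not (f, h) = 3; under (f, h) but not (f, g) = 1.
Triple-agreement = agreement-in-(f, g) minus points that agree under (f, g) but not (f, h):
|Eq(f, g, h)| = 10 - 3 = 7
(cross-check via (f, h): 8 - 1 = 7.)

7


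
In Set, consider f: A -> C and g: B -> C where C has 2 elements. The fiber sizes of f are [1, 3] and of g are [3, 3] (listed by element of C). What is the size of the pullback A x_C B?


The pullback A x_C B consists of pairs (a, b) with f(a) = g(b).
For each element c in C, the fiber product has |f^-1(c)| * |g^-1(c)| elements.
Summing over C: 1 * 3 + 3 * 3
= 3 + 9 = 12

12


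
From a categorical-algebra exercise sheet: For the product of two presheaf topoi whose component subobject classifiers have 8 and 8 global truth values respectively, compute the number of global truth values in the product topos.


In a product of presheaf topoi E_1 x E_2, the subobject classifier
is Omega = Omega_1 x Omega_2 (componentwise), so
|Omega(top)| = |Omega_1(top_1)| * |Omega_2(top_2)|.
= 8 * 8 = 64.

64


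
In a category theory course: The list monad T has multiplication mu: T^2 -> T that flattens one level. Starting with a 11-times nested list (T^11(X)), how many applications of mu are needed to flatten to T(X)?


Each application of mu: T^2 -> T removes one layer of nesting.
Starting at depth 11 (i.e., T^11(X)), we need to reach T(X).
Number of mu applications = 11 - 1 = 10

10


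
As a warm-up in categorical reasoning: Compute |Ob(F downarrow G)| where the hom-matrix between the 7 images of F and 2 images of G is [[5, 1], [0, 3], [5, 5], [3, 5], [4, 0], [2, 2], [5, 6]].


Objects of (F downarrow G) are triples (a, b, h: F(a)->G(b)).
The count equals the sum of all entries in the hom-matrix.
sum(row 0) = 6
sum(row 1) = 3
sum(row 2) = 10
sum(row 3) = 8
sum(row 4) = 4
sum(row 5) = 4
sum(row 6) = 11
Grand total = 46

46


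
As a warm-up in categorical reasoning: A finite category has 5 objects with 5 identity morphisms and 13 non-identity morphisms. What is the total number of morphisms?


Each object has an identity morphism, giving 5 identities.
Adding the 13 non-identity morphisms:
Total = 5 + 13 = 18

18


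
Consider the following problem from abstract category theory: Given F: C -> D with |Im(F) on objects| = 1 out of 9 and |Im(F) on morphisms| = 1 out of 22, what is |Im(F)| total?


The image of F consists of distinct objects and distinct morphisms.
|Im(F)| on objects = 1
|Im(F)| on morphisms = 1
Total image cardinality = 1 + 1 = 2

2


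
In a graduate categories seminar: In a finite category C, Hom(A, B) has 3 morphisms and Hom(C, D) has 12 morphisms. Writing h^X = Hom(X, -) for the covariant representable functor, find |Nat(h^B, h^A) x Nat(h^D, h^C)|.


By the Yoneda lemma, Nat(h^B, h^A) is isomorphic to Hom(A, B),
so |Nat(h^B, h^A)| = |Hom(A, B)| and |Nat(h^D, h^C)| = |Hom(C, D)|.
|Hom(A, B)| = 3, |Hom(C, D)| = 12.
|Nat(h^B, h^A) x Nat(h^D, h^C)| = 3 * 12 = 36

36


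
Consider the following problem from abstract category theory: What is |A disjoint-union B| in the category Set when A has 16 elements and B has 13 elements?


In Set, the coproduct A + B is the disjoint union.
|A + B| = |A| + |B| = 16 + 13 = 29

29


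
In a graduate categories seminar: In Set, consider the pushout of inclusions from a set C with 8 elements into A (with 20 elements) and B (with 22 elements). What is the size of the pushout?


The pushout A +_C B identifies the images of C in A and B.
|A +_C B| = |A| + |B| - |C| (for injections).
= 20 + 22 - 8 = 34

34


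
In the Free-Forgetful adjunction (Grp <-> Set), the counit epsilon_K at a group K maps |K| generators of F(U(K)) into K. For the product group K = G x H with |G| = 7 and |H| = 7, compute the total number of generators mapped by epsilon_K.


The counit epsilon_K: F(U(K)) -> K of the Free-Forgetful adjunction
maps |K| generators of F(U(K)) into K. For K = G x H (the product group),
|G x H| = |G| * |H|.
Total generators mapped = 7 * 7 = 49.

49


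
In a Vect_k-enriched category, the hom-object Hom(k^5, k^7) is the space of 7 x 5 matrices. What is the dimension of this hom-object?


In Vect-enriched categories, Hom(k^n, k^m) is the space of m x n matrices.
dim(Hom(k^5, k^7)) = 7 * 5 = 35

35


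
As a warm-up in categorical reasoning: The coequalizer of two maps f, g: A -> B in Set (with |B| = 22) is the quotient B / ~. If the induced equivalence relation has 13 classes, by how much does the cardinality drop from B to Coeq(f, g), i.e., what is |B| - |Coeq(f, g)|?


The coequalizer Coeq(f, g) = B / ~ has one element per equivalence class.
|B| = 22, |Coeq(f, g)| = 13.
|B| - |Coeq(f, g)| = 22 - 13 = 9.

9


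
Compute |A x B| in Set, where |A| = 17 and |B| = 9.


In Set, the product A x B is the Cartesian product.
By the universal property, |A x B| = |A| * |B|.
|A x B| = 17 * 9 = 153

153


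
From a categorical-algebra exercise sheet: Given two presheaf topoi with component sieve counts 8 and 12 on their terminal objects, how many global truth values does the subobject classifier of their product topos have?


In a product of presheaf topoi E_1 x E_2, the subobject classifier
is Omega = Omega_1 x Omega_2 (componentwise), so
|Omega(top)| = |Omega_1(top_1)| * |Omega_2(top_2)|.
= 8 * 12 = 96.

96


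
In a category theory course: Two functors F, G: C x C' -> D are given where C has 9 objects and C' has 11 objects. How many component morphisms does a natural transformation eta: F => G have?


A natural transformation eta: F => G assigns one component morphism per
object of the domain category.
The domain is the product category C x C', so
|Ob(C x C')| = |Ob(C)| * |Ob(C')| = 9 * 11 = 99.
Therefore eta has 99 component morphisms.

99


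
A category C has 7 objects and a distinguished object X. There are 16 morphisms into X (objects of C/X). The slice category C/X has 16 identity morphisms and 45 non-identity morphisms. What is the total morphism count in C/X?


In the slice category C/X, objects are morphisms to X.
Identity morphisms: 16 (one per object of C/X).
Non-identity morphisms: 45.
Total = 16 + 45 = 61

61


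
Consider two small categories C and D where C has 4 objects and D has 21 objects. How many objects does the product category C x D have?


The product category C x D has objects that are pairs (c, d).
Number of pairs = |Ob(C)| * |Ob(D)| = 4 * 21 = 84

84


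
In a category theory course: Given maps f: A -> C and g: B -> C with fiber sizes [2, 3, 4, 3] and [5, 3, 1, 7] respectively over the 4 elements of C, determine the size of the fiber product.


The pullback A x_C B consists of pairs (a, b) with f(a) = g(b).
For each element c in C, the fiber product has |f^-1(c)| * |g^-1(c)| elements.
Summing over C: 2 * 5 + 3 * 3 + 4 * 1 + 3 * 7
= 10 + 9 + 4 + 21 = 44

44


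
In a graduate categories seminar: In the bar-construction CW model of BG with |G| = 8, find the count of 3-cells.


In the bar-construction CW model of BG, the n-cells are indexed by
n-tuples [g_1|...|g_n] of non-identity elements of G (degenerate
simplices with some g_i = e do not contribute cells), so there are
(|G| - 1)^n n-cells.
For dim = 3 with |G| = 8:
cells = (8 - 1)^3 = 7^3 = 343

343


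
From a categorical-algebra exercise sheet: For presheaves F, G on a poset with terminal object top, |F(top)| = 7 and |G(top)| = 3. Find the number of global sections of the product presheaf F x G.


Global sections of a presheaf on a poset with terminal top satisfy
Gamma(H) ~ H(top). Presheaves admit pointwise products, so
(F x G)(top) = F(top) x G(top) (Cartesian product).
|Gamma(F x G)| = |F(top)| * |G(top)| = 7 * 3 = 21.

21


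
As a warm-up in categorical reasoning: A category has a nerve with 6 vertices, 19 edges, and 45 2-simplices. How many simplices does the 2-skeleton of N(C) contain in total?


The 2-skeleton of the nerve N(C) consists of simplices in dimensions 0, 1, 2:
  |N(C)_0| = 6 (objects)
  |N(C)_1| = 19 (morphisms)
  |N(C)_2| = 45 (composable pairs)
Total = 6 + 19 + 45 = 70

70


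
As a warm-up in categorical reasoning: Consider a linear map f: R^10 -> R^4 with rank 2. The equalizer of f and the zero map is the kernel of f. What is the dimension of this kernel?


The equalizer of f and the zero map is ker(f).
By the rank-nullity theorem: dim(ker(f)) = dim(domain) - rank(f).
dim(ker(f)) = 10 - 2 = 8

8


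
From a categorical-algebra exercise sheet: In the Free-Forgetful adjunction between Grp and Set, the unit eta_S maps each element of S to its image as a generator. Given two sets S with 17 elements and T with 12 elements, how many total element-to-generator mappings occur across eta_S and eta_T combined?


The unit eta_X: X -> U(F(X)) of the Free-Forgetful adjunction
maps each element of X to a generator of F(X). For X = S + T (disjoint
union in Set), |S + T| = |S| + |T|.
Total mappings = 17 + 12 = 29.

29


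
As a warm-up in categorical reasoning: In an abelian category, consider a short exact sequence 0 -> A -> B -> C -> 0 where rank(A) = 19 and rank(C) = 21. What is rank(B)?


For a short exact sequence 0 -> A -> B -> C -> 0,
rank is additive: rank(B) = rank(A) + rank(C).
rank(B) = 19 + 21 = 40

40


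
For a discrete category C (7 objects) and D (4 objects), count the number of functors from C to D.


A functor from a discrete category C to D is determined by
where each object maps. Each of the 7 objects of C can map
to any of the 4 objects of D independently.
Number of functors = 4^7 = 16384

16384


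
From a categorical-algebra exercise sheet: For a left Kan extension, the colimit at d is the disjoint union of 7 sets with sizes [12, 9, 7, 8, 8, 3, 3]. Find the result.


Pointwise, the left Kan extension (Lan_F H)(d) is the colimit, indexed
by the comma category (F downarrow d), of H composed with the
projection (F downarrow d) -> C. Here that colimit is given
as a coproduct (disjoint union) of sets, so its cardinality is the
sum of the sizes of the summands.
Coproduct of sets with sizes: 12 + 9 + 7 + 8 + 8 + 3 + 3
= 50

50


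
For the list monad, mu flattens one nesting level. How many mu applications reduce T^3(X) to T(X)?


Each application of mu: T^2 -> T removes one layer of nesting.
Starting at depth 3 (i.e., T^3(X)), we need to reach T(X).
Number of mu applications = 3 - 1 = 2

2


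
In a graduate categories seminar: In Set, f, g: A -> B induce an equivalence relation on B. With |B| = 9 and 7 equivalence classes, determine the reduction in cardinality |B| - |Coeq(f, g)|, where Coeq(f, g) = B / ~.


The coequalizer Coeq(f, g) = B / ~ has one element per equivalence class.
|B| = 9, |Coeq(f, g)| = 7.
|B| - |Coeq(f, g)| = 9 - 7 = 2.

2


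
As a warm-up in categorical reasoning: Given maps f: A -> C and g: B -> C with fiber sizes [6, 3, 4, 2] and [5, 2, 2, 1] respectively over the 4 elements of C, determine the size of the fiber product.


The pullback A x_C B consists of pairs (a, b) with f(a) = g(b).
For each element c in C, the fiber product has |f^-1(c)| * |g^-1(c)| elements.
Summing over C: 6 * 5 + 3 * 2 + 4 * 2 + 2 * 1
= 30 + 6 + 8 + 2 = 46

46


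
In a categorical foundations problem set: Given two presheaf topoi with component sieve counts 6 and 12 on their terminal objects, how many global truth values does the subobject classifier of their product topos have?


In a product of presheaf topoi E_1 x E_2, the subobject classifier
is Omega = Omega_1 x Omega_2 (componentwise), so
|Omega(top)| = |Omega_1(top_1)| * |Omega_2(top_2)|.
= 6 * 12 = 72.

72


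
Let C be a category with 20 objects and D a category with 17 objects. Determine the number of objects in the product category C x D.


The product category C x D has objects that are pairs (c, d).
Number of pairs = |Ob(C)| * |Ob(D)| = 20 * 17 = 340

340


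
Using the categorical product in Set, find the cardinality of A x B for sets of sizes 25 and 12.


In Set, the product A x B is the Cartesian product.
By the universal property, |A x B| = |A| * |B|.
|A x B| = 25 * 12 = 300

300


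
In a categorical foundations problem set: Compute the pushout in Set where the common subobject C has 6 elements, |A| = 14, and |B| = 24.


The pushout A +_C B identifies the images of C in A and B.
|A +_C B| = |A| + |B| - |C| (for injections).
= 14 + 24 - 6 = 32

32


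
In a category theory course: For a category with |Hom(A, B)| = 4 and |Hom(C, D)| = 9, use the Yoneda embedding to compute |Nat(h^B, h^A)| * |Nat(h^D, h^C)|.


By the Yoneda lemma, Nat(h^B, h^A) is isomorphic to Hom(A, B),
so |Nat(h^B, h^A)| = |Hom(A, B)| and |Nat(h^D, h^C)| = |Hom(C, D)|.
|Hom(A, B)| = 4, |Hom(C, D)| = 9.
|Nat(h^B, h^A) x Nat(h^D, h^C)| = 4 * 9 = 36

36
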